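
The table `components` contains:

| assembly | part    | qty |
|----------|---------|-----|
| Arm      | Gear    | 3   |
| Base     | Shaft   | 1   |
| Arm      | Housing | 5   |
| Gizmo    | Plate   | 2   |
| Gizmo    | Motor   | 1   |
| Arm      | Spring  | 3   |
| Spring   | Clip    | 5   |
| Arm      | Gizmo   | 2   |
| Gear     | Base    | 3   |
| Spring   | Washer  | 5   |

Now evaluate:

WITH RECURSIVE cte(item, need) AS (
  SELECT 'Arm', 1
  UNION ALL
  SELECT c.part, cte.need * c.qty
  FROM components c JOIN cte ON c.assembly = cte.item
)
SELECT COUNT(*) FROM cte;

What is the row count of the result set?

11

Base: (Arm, need=1).
Iteration 1: components of {Arm} -> Gear = 1*3 = 3, Gizmo = 1*2 = 2, Housing = 1*5 = 5, Spring = 1*3 = 3.
Iteration 2: components of {Gear,Gizmo,Housing,Spring} -> Base = 3*3 = 9, Clip = 3*5 = 15, Motor = 2*1 = 2, Plate = 2*2 = 4, Washer = 3*5 = 15.
Iteration 3: components of {Base,Clip,Motor,Plate,Washer} -> Shaft = 9*1 = 9.
Iteration 4: no further components; recursion stops.
Total rows emitted: 11.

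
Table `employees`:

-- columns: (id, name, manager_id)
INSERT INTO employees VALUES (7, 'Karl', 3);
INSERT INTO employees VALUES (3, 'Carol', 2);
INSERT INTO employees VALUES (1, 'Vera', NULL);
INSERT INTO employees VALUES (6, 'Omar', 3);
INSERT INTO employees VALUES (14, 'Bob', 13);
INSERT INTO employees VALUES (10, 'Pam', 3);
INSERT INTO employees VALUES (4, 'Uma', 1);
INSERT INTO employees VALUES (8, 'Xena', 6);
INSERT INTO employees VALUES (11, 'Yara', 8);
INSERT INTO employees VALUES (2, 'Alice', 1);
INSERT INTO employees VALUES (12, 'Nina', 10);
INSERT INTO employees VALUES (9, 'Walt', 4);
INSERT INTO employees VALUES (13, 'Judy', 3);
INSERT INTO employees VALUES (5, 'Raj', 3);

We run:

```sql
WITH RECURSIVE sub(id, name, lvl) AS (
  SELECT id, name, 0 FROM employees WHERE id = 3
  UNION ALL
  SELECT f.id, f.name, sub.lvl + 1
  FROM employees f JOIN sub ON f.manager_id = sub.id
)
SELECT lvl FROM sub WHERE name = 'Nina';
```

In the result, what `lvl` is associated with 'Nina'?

2

Base: id=3 (Carol) at lvl 0.
Iteration 1: rows with manager_id in {3} -> Raj (id 5, lvl 1), Omar (id 6, lvl 1), Karl (id 7, lvl 1), Pam (id 10, lvl 1), Judy (id 13, lvl 1).
Iteration 2: rows with manager_id in {5,6,7,10,13} -> Xena (id 8, lvl 2), Nina (id 12, lvl 2), Bob (id 14, lvl 2).
Iteration 3: rows with manager_id in {8,12,14} -> Yara (id 11, lvl 3).
Iteration 4: no rows with manager_id in {11}; recursion stops.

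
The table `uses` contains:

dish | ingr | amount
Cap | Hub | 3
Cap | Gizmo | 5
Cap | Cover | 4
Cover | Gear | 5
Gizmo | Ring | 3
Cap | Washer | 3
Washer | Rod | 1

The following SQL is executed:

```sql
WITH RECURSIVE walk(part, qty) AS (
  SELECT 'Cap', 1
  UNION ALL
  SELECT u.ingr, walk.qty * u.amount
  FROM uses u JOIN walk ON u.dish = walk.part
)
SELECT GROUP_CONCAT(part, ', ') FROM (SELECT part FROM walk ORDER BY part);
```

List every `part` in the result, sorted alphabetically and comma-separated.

Base: (Cap, qty=1).
Iteration 1: components of {Cap} -> Cover = 1*4 = 4, Gizmo = 1*5 = 5, Hub = 1*3 = 3, Washer = 1*3 = 3.
Iteration 2: components of {Cover,Gizmo,Hub,Washer} -> Gear = 4*5 = 20, Ring = 5*3 = 15, Rod = 3*1 = 3.
Iteration 3: no further components; recursion stops.

Cap, Cover, Gear, Gizmo, Hub, Ring, Rod, Washer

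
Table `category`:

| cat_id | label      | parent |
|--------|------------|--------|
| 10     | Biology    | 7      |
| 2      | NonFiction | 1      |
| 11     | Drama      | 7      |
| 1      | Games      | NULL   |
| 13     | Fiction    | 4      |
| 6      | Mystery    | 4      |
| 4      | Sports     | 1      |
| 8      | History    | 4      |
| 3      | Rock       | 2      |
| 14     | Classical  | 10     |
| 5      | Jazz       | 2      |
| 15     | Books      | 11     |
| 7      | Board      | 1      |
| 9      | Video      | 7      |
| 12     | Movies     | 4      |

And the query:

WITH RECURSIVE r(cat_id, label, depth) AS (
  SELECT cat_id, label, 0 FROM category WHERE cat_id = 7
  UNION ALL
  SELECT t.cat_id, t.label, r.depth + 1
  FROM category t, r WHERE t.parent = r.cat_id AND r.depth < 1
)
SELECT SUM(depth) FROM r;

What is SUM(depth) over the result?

Base: cat_id=7 (Board) at depth 0.
Iteration 1: rows with parent in {7} -> Video (id 9, depth 1), Biology (id 10, depth 1), Drama (id 11, depth 1).
Iteration 2: depth < 1 fails for all current rows; recursion stops.
SUM(depth) = 0 + 1 + 1 + 1 = 3.

3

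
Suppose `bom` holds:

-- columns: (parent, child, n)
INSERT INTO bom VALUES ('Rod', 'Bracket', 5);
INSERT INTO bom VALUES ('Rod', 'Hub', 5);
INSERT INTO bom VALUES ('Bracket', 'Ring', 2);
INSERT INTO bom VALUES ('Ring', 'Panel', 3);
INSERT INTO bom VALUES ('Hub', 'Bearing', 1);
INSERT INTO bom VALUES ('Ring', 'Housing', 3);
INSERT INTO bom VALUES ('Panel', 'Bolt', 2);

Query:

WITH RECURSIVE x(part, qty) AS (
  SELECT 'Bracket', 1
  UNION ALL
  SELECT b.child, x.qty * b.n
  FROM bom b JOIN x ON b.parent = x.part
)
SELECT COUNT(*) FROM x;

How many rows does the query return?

5

Base: (Bracket, qty=1).
Iteration 1: components of {Bracket} -> Ring = 1*2 = 2.
Iteration 2: components of {Ring} -> Housing = 2*3 = 6, Panel = 2*3 = 6.
Iteration 3: components of {Housing,Panel} -> Bolt = 6*2 = 12.
Iteration 4: no further components; recursion stops.
Total rows emitted: 5.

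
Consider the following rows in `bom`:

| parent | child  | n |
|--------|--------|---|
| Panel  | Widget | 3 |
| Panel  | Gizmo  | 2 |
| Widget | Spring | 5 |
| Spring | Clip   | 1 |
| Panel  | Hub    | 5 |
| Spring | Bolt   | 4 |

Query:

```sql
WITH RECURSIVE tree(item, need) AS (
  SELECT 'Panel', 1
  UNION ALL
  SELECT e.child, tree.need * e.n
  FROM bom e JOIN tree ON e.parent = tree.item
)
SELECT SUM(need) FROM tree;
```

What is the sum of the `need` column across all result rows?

Base: (Panel, need=1).
Iteration 1: components of {Panel} -> Gizmo = 1*2 = 2, Hub = 1*5 = 5, Widget = 1*3 = 3.
Iteration 2: components of {Gizmo,Hub,Widget} -> Spring = 3*5 = 15.
Iteration 3: components of {Spring} -> Bolt = 15*4 = 60, Clip = 15*1 = 15.
Iteration 4: no further components; recursion stops.
SUM(need) = 1 + 3 + 2 + 5 + 15 + 15 + 60 = 101.

101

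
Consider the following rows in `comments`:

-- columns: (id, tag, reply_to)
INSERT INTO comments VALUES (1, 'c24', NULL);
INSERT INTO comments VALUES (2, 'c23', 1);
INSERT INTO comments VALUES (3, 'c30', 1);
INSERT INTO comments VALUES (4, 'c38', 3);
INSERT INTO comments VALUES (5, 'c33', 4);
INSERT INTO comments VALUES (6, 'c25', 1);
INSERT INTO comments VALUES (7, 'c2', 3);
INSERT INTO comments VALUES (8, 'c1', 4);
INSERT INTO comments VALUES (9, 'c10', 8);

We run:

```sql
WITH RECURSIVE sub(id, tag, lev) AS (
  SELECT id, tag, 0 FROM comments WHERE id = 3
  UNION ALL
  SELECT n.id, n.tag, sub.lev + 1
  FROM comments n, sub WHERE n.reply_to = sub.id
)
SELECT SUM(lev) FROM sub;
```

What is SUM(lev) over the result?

Base: id=3 (c30) at lev 0.
Iteration 1: rows with reply_to in {3} -> c38 (id 4, lev 1), c2 (id 7, lev 1).
Iteration 2: rows with reply_to in {4,7} -> c33 (id 5, lev 2), c1 (id 8, lev 2).
Iteration 3: rows with reply_to in {5,8} -> c10 (id 9, lev 3).
Iteration 4: no rows with reply_to in {9}; recursion stops.
SUM(lev) = 0 + 1 + 1 + 2 + 2 + 3 = 9.

9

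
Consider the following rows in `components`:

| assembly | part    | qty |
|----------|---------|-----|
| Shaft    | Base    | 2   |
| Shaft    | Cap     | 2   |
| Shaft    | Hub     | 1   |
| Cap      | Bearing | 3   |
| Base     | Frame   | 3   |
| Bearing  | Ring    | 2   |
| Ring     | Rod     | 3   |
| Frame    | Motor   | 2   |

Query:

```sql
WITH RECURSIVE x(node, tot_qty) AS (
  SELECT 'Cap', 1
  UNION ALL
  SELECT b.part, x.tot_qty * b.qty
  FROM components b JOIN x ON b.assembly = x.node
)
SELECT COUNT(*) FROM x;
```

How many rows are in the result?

4

Base: (Cap, tot_qty=1).
Iteration 1: components of {Cap} -> Bearing = 1*3 = 3.
Iteration 2: components of {Bearing} -> Ring = 3*2 = 6.
Iteration 3: components of {Ring} -> Rod = 6*3 = 18.
Iteration 4: no further components; recursion stops.
Total rows emitted: 4.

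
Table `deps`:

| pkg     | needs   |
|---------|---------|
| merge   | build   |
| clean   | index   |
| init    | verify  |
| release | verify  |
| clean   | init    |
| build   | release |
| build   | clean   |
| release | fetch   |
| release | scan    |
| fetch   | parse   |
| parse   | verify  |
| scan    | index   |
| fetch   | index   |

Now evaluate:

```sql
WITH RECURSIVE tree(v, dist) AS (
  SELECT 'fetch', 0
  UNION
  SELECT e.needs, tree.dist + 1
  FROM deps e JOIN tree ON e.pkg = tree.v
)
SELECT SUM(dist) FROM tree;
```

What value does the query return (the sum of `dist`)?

Base: (fetch, dist=0).
Iteration 1: edges from {fetch} -> (index, dist=1), (parse, dist=1).
Iteration 2: edges from {index,parse} -> (verify, dist=2).
Iteration 3: no outgoing edges from {verify}; recursion stops.
SUM(dist) = 0 + 1 + 1 + 2 = 4.

4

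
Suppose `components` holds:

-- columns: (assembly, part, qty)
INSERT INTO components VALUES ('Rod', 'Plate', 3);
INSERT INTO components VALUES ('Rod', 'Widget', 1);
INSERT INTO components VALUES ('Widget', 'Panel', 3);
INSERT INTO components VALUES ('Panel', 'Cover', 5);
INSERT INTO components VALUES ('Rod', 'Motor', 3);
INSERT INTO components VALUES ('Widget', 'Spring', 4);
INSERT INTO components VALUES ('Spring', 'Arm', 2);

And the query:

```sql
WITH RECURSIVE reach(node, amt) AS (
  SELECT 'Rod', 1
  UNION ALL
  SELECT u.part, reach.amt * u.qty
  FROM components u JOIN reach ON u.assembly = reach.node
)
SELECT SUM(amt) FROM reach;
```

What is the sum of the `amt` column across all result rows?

38

Base: (Rod, amt=1).
Iteration 1: components of {Rod} -> Motor = 1*3 = 3, Plate = 1*3 = 3, Widget = 1*1 = 1.
Iteration 2: components of {Motor,Plate,Widget} -> Panel = 1*3 = 3, Spring = 1*4 = 4.
Iteration 3: components of {Panel,Spring} -> Arm = 4*2 = 8, Cover = 3*5 = 15.
Iteration 4: no further components; recursion stops.
SUM(amt) = 1 + 3 + 1 + 3 + 3 + 4 + 15 + 8 = 38.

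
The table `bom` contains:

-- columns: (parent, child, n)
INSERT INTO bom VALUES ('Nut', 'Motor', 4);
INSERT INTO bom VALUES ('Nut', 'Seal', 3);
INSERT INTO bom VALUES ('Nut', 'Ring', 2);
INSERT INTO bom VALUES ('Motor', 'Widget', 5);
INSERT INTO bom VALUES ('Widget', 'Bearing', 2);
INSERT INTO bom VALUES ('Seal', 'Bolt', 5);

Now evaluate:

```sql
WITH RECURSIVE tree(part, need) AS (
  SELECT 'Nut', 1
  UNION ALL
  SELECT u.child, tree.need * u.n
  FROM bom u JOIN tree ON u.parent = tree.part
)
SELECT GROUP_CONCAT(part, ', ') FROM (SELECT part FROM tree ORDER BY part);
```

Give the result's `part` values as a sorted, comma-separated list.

Bearing, Bolt, Motor, Nut, Ring, Seal, Widget

Base: (Nut, need=1).
Iteration 1: components of {Nut} -> Motor = 1*4 = 4, Ring = 1*2 = 2, Seal = 1*3 = 3.
Iteration 2: components of {Motor,Ring,Seal} -> Bolt = 3*5 = 15, Widget = 4*5 = 20.
Iteration 3: components of {Bolt,Widget} -> Bearing = 20*2 = 40.
Iteration 4: no further components; recursion stops.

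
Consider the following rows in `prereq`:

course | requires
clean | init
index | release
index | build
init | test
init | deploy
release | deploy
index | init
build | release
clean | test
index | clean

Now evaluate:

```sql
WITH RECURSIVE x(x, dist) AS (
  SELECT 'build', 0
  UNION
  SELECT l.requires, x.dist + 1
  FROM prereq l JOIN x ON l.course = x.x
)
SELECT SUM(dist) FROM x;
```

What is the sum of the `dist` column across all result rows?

3

Base: (build, dist=0).
Iteration 1: edges from {build} -> (release, dist=1).
Iteration 2: edges from {release} -> (deploy, dist=2).
Iteration 3: no outgoing edges from {deploy}; recursion stops.
SUM(dist) = 0 + 1 + 2 = 3.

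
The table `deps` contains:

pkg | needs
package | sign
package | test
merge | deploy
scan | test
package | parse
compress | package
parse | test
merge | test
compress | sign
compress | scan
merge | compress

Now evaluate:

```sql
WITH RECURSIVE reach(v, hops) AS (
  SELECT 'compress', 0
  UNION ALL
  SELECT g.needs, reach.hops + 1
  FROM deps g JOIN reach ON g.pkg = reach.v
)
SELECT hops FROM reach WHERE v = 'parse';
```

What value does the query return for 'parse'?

2

Base: (compress, hops=0).
Iteration 1: edges from {compress} -> (package, hops=1), (scan, hops=1), (sign, hops=1).
Iteration 2: edges from {package,scan,sign} -> (parse, hops=2), (sign, hops=2), (test, hops=2) x2. [UNION ALL keeps all 4 new rows, including repeats]
Iteration 3: edges from {parse,sign,test} -> (test, hops=3).
Iteration 4: no outgoing edges from {test}; recursion stops.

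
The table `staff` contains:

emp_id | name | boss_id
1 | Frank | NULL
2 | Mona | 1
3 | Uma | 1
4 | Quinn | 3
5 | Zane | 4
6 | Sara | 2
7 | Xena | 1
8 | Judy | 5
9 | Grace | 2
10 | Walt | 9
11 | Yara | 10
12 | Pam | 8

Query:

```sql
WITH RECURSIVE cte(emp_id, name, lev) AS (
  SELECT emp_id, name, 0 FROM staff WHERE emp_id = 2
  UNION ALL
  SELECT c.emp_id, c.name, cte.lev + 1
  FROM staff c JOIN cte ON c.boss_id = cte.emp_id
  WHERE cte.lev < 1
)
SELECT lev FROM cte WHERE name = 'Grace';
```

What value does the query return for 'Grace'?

Base: emp_id=2 (Mona) at lev 0.
Iteration 1: rows with boss_id in {2} -> Sara (id 6, lev 1), Grace (id 9, lev 1).
Iteration 2: lev < 1 fails for all current rows; recursion stops.

1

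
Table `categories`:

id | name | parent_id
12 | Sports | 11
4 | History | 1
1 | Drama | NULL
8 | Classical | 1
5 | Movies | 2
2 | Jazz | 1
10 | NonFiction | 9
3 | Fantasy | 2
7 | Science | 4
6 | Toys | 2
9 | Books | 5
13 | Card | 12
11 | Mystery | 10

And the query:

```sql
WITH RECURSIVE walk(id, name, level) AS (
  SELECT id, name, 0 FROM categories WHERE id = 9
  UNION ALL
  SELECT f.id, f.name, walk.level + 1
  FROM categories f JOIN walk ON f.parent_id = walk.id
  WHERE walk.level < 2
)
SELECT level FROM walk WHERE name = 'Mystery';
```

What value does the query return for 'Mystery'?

2

Base: id=9 (Books) at level 0.
Iteration 1: rows with parent_id in {9} -> NonFiction (id 10, level 1).
Iteration 2: rows with parent_id in {10} -> Mystery (id 11, level 2).
Iteration 3: level < 2 fails for all current rows; recursion stops.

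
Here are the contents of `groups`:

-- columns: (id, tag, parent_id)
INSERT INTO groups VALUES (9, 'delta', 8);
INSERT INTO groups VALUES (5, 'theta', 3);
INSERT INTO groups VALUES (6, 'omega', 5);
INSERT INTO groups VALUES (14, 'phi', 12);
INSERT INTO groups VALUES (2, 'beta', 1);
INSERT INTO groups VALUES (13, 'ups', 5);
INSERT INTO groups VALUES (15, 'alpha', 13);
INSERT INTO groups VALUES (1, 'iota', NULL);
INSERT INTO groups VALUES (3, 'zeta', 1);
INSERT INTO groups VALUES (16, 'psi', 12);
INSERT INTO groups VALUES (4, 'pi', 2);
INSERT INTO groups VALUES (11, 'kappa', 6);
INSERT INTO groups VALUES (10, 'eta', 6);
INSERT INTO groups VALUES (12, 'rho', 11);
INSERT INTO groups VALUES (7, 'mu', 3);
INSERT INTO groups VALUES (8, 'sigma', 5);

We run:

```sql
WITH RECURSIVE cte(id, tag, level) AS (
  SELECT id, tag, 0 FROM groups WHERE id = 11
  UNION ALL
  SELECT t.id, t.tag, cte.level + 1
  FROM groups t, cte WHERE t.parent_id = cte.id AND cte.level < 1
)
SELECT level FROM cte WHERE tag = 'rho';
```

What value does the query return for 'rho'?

1

Base: id=11 (kappa) at level 0.
Iteration 1: rows with parent_id in {11} -> rho (id 12, level 1).
Iteration 2: level < 1 fails for all current rows; recursion stops.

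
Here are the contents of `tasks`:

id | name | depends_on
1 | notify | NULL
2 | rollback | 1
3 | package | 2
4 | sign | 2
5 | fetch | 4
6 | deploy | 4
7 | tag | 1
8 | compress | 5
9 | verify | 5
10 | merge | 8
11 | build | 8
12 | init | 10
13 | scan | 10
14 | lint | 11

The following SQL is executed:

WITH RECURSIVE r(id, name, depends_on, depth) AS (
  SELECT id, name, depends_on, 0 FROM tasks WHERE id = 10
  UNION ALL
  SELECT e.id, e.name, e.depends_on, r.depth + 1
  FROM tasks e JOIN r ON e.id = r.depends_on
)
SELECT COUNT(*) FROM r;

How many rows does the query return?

6

Base: id=10 (merge), depends_on=8, depth 0.
Iteration 1: join on id=8 -> compress (id 8, depends_on=5, depth 1).
Iteration 2: join on id=5 -> fetch (id 5, depends_on=4, depth 2).
Iteration 3: join on id=4 -> sign (id 4, depends_on=2, depth 3).
Iteration 4: join on id=2 -> rollback (id 2, depends_on=1, depth 4).
Iteration 5: join on id=1 -> notify (id 1, depends_on=NULL, depth 5).
Iteration 6: depends_on is NULL; no match; recursion stops.
Total rows emitted: 6.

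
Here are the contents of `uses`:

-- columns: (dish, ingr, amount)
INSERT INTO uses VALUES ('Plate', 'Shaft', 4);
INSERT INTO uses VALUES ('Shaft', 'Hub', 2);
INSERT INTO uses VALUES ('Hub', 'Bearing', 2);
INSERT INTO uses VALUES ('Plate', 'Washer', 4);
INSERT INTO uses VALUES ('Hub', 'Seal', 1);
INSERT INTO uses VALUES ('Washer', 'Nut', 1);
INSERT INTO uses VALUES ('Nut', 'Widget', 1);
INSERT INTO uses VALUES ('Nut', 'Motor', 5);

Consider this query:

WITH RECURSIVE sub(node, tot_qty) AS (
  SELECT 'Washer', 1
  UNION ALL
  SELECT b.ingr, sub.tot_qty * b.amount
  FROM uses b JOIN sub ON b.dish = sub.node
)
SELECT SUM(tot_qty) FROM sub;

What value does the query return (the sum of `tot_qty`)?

8

Base: (Washer, tot_qty=1).
Iteration 1: components of {Washer} -> Nut = 1*1 = 1.
Iteration 2: components of {Nut} -> Motor = 1*5 = 5, Widget = 1*1 = 1.
Iteration 3: no further components; recursion stops.
SUM(tot_qty) = 1 + 1 + 1 + 5 = 8.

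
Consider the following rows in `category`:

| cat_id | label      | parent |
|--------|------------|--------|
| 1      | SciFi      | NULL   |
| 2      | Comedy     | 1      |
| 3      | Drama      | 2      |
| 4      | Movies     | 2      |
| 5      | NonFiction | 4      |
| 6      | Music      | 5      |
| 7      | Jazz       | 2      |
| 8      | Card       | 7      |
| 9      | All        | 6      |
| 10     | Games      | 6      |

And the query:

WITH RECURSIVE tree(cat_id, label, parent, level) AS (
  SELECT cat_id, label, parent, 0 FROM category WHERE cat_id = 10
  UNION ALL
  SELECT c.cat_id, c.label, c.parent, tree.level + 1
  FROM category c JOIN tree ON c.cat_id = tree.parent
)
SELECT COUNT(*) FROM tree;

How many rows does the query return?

6

Base: cat_id=10 (Games), parent=6, level 0.
Iteration 1: join on cat_id=6 -> Music (id 6, parent=5, level 1).
Iteration 2: join on cat_id=5 -> NonFiction (id 5, parent=4, level 2).
Iteration 3: join on cat_id=4 -> Movies (id 4, parent=2, level 3).
Iteration 4: join on cat_id=2 -> Comedy (id 2, parent=1, level 4).
Iteration 5: join on cat_id=1 -> SciFi (id 1, parent=NULL, level 5).
Iteration 6: parent is NULL; no match; recursion stops.
Total rows emitted: 6.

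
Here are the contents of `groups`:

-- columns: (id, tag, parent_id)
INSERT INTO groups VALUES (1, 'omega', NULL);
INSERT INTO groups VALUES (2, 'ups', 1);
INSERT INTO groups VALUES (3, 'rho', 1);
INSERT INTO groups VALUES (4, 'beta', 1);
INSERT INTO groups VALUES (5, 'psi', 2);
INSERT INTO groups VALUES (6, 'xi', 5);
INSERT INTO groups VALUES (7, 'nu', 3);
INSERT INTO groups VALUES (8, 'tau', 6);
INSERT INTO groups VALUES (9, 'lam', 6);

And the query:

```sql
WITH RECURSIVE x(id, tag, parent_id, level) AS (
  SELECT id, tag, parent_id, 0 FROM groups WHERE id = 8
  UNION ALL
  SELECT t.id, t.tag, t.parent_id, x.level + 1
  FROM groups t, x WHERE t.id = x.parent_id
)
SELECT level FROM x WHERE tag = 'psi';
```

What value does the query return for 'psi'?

2

Base: id=8 (tau), parent_id=6, level 0.
Iteration 1: join on id=6 -> xi (id 6, parent_id=5, level 1).
Iteration 2: join on id=5 -> psi (id 5, parent_id=2, level 2).
Iteration 3: join on id=2 -> ups (id 2, parent_id=1, level 3).
Iteration 4: join on id=1 -> omega (id 1, parent_id=NULL, level 4).
Iteration 5: parent_id is NULL; no match; recursion stops.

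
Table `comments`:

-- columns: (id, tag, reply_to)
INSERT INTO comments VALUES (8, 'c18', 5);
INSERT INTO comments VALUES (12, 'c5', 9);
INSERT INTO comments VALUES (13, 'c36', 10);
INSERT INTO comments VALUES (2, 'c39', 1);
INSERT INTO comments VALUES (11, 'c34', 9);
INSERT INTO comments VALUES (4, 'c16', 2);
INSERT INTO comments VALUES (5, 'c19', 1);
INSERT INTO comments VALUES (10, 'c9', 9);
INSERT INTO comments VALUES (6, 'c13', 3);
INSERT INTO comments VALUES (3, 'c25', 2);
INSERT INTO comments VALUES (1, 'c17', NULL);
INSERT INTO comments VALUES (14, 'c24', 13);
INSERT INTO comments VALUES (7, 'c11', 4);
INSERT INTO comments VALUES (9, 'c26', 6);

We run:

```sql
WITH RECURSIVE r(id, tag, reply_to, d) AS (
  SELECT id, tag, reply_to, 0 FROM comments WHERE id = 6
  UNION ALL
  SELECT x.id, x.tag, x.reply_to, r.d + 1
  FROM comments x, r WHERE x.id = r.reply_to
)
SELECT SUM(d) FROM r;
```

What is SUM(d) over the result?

6

Base: id=6 (c13), reply_to=3, d 0.
Iteration 1: join on id=3 -> c25 (id 3, reply_to=2, d 1).
Iteration 2: join on id=2 -> c39 (id 2, reply_to=1, d 2).
Iteration 3: join on id=1 -> c17 (id 1, reply_to=NULL, d 3).
Iteration 4: reply_to is NULL; no match; recursion stops.
SUM(d) = 0 + 1 + 2 + 3 = 6.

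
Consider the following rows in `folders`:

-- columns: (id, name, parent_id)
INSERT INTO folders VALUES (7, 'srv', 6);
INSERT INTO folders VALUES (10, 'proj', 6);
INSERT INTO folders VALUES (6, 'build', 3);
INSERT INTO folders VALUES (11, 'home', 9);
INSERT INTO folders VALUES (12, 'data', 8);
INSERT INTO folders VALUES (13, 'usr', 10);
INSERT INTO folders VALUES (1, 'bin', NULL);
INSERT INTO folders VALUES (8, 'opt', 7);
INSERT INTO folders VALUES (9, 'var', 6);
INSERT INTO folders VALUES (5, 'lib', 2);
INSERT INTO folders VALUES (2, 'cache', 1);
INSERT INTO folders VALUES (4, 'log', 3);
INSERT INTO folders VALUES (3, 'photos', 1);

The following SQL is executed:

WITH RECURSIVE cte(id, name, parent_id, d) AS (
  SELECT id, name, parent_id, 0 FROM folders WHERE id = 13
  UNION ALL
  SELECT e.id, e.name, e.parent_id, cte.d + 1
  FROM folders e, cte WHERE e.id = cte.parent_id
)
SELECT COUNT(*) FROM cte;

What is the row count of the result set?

5

Base: id=13 (usr), parent_id=10, d 0.
Iteration 1: join on id=10 -> proj (id 10, parent_id=6, d 1).
Iteration 2: join on id=6 -> build (id 6, parent_id=3, d 2).
Iteration 3: join on id=3 -> photos (id 3, parent_id=1, d 3).
Iteration 4: join on id=1 -> bin (id 1, parent_id=NULL, d 4).
Iteration 5: parent_id is NULL; no match; recursion stops.
Total rows emitted: 5.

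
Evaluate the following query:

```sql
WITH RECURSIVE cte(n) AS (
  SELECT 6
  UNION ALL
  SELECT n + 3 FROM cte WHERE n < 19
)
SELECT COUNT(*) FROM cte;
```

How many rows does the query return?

Base: n=6.
Iteration 1: 6 < 19 holds -> n = 6 + 3 = 9.
Iteration 2: 9 < 19 holds -> n = 9 + 3 = 12.
Iteration 3: 12 < 19 holds -> n = 12 + 3 = 15.
Iteration 4: 15 < 19 holds -> n = 15 + 3 = 18.
Iteration 5: 18 < 19 holds -> n = 18 + 3 = 21.
Iteration 6: 21 < 19 fails; recursion stops.
Total rows emitted: 6.

6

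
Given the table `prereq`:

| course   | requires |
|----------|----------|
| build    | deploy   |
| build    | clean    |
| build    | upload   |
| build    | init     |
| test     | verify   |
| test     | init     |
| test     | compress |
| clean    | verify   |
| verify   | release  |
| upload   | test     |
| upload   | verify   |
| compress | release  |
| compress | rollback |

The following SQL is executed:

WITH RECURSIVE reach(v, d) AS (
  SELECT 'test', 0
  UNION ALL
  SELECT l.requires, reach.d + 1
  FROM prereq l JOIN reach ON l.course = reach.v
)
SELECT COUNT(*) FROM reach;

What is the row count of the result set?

7

Base: (test, d=0).
Iteration 1: edges from {test} -> (compress, d=1), (init, d=1), (verify, d=1).
Iteration 2: edges from {compress,init,verify} -> (release, d=2) x2, (rollback, d=2). [UNION ALL keeps all 3 new rows, including repeats]
Iteration 3: no outgoing edges from {release,rollback}; recursion stops.
Total rows emitted: 7.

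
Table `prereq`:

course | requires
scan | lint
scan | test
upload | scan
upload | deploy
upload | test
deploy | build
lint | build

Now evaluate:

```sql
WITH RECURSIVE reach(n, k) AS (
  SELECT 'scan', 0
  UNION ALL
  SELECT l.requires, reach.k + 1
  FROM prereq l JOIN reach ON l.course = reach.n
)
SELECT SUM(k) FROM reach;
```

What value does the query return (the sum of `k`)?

4

Base: (scan, k=0).
Iteration 1: edges from {scan} -> (lint, k=1), (test, k=1).
Iteration 2: edges from {lint,test} -> (build, k=2).
Iteration 3: no outgoing edges from {build}; recursion stops.
SUM(k) = 0 + 1 + 1 + 2 = 4.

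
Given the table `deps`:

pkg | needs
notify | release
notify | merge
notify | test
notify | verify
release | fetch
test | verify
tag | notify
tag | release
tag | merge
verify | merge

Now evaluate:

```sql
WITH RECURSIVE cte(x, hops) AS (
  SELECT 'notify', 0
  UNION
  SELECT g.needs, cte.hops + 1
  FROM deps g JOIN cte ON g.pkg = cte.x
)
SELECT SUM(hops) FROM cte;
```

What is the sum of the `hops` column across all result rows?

13

Base: (notify, hops=0).
Iteration 1: edges from {notify} -> (merge, hops=1), (release, hops=1), (test, hops=1), (verify, hops=1).
Iteration 2: edges from {merge,release,test,verify} -> (fetch, hops=2), (merge, hops=2), (verify, hops=2).
Iteration 3: edges from {fetch,merge,verify} -> (merge, hops=3).
Iteration 4: no outgoing edges from {merge}; recursion stops.
SUM(hops) = 0 + 1 + 1 + 1 + 1 + 2 + 2 + 2 + 3 = 13.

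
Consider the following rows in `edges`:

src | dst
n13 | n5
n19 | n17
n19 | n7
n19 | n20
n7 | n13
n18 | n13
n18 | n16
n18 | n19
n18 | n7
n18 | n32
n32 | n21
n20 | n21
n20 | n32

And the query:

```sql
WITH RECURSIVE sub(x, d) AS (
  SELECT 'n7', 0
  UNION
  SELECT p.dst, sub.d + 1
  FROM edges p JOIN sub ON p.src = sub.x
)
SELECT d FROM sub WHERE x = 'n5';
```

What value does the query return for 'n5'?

Base: (n7, d=0).
Iteration 1: edges from {n7} -> (n13, d=1).
Iteration 2: edges from {n13} -> (n5, d=2).
Iteration 3: no outgoing edges from {n5}; recursion stops.

2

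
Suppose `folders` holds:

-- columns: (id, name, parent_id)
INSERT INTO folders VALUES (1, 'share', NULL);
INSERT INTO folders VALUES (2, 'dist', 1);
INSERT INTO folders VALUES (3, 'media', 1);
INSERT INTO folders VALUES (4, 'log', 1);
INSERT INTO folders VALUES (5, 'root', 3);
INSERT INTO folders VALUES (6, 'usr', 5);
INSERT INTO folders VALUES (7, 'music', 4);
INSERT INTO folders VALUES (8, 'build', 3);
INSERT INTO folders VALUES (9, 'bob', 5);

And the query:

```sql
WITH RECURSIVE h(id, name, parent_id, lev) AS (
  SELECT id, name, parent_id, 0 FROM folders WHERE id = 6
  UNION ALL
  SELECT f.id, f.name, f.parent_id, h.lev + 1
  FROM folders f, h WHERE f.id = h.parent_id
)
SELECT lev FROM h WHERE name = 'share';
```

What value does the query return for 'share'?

Base: id=6 (usr), parent_id=5, lev 0.
Iteration 1: join on id=5 -> root (id 5, parent_id=3, lev 1).
Iteration 2: join on id=3 -> media (id 3, parent_id=1, lev 2).
Iteration 3: join on id=1 -> share (id 1, parent_id=NULL, lev 3).
Iteration 4: parent_id is NULL; no match; recursion stops.

3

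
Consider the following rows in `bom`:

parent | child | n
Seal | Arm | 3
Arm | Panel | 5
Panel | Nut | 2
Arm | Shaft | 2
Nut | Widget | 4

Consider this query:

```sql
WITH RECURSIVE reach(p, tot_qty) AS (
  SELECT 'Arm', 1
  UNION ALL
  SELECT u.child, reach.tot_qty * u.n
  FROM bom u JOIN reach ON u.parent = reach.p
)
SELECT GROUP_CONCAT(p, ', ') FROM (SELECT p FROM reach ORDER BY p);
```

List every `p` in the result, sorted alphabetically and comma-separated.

Base: (Arm, tot_qty=1).
Iteration 1: components of {Arm} -> Panel = 1*5 = 5, Shaft = 1*2 = 2.
Iteration 2: components of {Panel,Shaft} -> Nut = 5*2 = 10.
Iteration 3: components of {Nut} -> Widget = 10*4 = 40.
Iteration 4: no further components; recursion stops.

Arm, Nut, Panel, Shaft, Widget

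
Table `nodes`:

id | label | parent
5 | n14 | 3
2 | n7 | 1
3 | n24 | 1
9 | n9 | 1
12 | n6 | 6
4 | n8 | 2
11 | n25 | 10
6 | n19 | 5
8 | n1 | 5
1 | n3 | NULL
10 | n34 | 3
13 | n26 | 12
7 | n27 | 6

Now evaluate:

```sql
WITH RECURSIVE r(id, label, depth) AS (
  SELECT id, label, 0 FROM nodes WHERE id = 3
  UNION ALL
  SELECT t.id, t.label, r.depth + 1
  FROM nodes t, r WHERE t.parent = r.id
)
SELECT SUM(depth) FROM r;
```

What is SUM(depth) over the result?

18

Base: id=3 (n24) at depth 0.
Iteration 1: rows with parent in {3} -> n14 (id 5, depth 1), n34 (id 10, depth 1).
Iteration 2: rows with parent in {5,10} -> n19 (id 6, depth 2), n1 (id 8, depth 2), n25 (id 11, depth 2).
Iteration 3: rows with parent in {6,8,11} -> n27 (id 7, depth 3), n6 (id 12, depth 3).
Iteration 4: rows with parent in {7,12} -> n26 (id 13, depth 4).
Iteration 5: no rows with parent in {13}; recursion stops.
SUM(depth) = 0 + 1 + 1 + 2 + 2 + 2 + 3 + 3 + 4 = 18.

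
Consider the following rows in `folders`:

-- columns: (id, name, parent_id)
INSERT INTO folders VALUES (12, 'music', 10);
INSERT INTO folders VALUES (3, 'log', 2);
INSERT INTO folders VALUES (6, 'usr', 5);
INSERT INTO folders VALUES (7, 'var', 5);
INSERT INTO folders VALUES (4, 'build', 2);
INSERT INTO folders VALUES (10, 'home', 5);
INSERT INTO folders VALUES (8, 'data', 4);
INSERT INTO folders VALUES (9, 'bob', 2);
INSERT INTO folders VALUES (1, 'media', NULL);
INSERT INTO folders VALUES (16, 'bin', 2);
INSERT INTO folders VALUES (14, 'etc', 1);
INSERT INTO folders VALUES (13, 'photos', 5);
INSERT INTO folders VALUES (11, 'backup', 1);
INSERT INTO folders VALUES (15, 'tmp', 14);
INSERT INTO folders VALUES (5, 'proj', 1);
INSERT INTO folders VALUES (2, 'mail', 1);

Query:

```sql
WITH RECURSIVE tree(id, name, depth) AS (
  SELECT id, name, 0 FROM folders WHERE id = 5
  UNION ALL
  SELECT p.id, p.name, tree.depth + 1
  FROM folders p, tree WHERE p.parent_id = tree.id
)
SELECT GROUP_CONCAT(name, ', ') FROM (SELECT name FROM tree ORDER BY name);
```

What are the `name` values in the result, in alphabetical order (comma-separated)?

Base: id=5 (proj) at depth 0.
Iteration 1: rows with parent_id in {5} -> usr (id 6, depth 1), var (id 7, depth 1), home (id 10, depth 1), photos (id 13, depth 1).
Iteration 2: rows with parent_id in {6,7,10,13} -> music (id 12, depth 2).
Iteration 3: no rows with parent_id in {12}; recursion stops.

home, music, photos, proj, usr, var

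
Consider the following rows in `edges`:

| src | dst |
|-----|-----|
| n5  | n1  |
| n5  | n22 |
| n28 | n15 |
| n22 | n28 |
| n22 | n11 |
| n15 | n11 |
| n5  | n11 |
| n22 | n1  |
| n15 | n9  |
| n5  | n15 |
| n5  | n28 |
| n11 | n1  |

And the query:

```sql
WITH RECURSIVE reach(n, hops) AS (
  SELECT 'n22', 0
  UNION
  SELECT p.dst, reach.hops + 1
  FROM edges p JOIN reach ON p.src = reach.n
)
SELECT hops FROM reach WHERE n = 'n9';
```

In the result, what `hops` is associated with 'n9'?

Base: (n22, hops=0).
Iteration 1: edges from {n22} -> (n1, hops=1), (n11, hops=1), (n28, hops=1).
Iteration 2: edges from {n1,n11,n28} -> (n1, hops=2), (n15, hops=2).
Iteration 3: edges from {n1,n15} -> (n11, hops=3), (n9, hops=3).
Iteration 4: edges from {n11,n9} -> (n1, hops=4).
Iteration 5: no outgoing edges from {n1}; recursion stops.

3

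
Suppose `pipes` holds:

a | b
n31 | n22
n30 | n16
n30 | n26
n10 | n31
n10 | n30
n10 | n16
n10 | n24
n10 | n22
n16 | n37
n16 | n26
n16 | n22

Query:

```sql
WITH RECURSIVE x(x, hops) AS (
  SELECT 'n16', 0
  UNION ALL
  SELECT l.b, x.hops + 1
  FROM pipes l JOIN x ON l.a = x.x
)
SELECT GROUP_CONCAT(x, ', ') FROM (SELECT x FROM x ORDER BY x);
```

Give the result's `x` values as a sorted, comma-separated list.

Base: (n16, hops=0).
Iteration 1: edges from {n16} -> (n22, hops=1), (n26, hops=1), (n37, hops=1).
Iteration 2: no outgoing edges from {n22,n26,n37}; recursion stops.

n16, n22, n26, n37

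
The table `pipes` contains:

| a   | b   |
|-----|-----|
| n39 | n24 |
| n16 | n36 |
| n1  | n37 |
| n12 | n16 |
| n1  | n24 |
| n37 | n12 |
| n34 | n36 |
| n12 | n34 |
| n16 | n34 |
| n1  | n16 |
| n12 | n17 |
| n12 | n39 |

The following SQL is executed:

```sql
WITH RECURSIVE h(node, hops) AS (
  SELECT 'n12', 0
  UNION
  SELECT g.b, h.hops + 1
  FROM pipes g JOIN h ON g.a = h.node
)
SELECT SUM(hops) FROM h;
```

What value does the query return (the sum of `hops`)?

Base: (n12, hops=0).
Iteration 1: edges from {n12} -> (n16, hops=1), (n17, hops=1), (n34, hops=1), (n39, hops=1).
Iteration 2: edges from {n16,n17,n34,n39} -> (n24, hops=2), (n34, hops=2), (n36, hops=2). [UNION drops 1 duplicate row(s)]
Iteration 3: edges from {n24,n34,n36} -> (n36, hops=3).
Iteration 4: no outgoing edges from {n36}; recursion stops.
SUM(hops) = 0 + 1 + 1 + 1 + 1 + 2 + 2 + 2 + 3 = 13.

13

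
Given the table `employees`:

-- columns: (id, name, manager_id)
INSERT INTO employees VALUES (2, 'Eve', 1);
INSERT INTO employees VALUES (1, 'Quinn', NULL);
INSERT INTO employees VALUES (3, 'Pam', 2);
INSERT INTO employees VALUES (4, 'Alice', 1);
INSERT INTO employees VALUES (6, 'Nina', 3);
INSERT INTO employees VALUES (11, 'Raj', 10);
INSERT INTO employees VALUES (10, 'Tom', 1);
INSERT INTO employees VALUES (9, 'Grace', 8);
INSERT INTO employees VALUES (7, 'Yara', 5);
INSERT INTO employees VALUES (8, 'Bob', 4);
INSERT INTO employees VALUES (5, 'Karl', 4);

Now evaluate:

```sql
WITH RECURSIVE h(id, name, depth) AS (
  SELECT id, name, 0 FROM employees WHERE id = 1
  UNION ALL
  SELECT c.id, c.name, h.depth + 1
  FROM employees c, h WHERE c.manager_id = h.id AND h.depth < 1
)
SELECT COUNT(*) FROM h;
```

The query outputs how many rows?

Base: id=1 (Quinn) at depth 0.
Iteration 1: rows with manager_id in {1} -> Eve (id 2, depth 1), Alice (id 4, depth 1), Tom (id 10, depth 1).
Iteration 2: depth < 1 fails for all current rows; recursion stops.
Total rows emitted: 4.

4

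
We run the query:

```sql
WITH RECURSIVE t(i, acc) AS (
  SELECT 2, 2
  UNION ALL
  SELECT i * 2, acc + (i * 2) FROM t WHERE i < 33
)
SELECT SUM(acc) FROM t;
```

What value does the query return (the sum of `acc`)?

Base: i=2, acc=2.
Iteration 1: 2 < 33 holds -> i = 2 * 2 = 4, acc = 2 + 4 = 6.
Iteration 2: 4 < 33 holds -> i = 4 * 2 = 8, acc = 6 + 8 = 14.
Iteration 3: 8 < 33 holds -> i = 8 * 2 = 16, acc = 14 + 16 = 30.
Iteration 4: 16 < 33 holds -> i = 16 * 2 = 32, acc = 30 + 32 = 62.
Iteration 5: 32 < 33 holds -> i = 32 * 2 = 64, acc = 62 + 64 = 126.
Iteration 6: 64 < 33 fails; recursion stops.
SUM(acc) = 2 + 6 + 14 + 30 + 62 + 126 = 240.

240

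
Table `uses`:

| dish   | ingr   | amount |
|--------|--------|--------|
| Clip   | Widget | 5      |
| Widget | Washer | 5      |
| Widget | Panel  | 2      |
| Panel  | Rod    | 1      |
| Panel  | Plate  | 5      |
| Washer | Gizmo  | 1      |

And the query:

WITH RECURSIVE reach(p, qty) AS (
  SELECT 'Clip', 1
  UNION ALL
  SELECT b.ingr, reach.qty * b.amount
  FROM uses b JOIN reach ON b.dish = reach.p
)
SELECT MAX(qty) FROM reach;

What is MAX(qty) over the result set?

Base: (Clip, qty=1).
Iteration 1: components of {Clip} -> Widget = 1*5 = 5.
Iteration 2: components of {Widget} -> Panel = 5*2 = 10, Washer = 5*5 = 25.
Iteration 3: components of {Panel,Washer} -> Gizmo = 25*1 = 25, Plate = 10*5 = 50, Rod = 10*1 = 10.
Iteration 4: no further components; recursion stops.
qty values: 1, 5, 25, 10, 25, 10, 50; the maximum is 50.

50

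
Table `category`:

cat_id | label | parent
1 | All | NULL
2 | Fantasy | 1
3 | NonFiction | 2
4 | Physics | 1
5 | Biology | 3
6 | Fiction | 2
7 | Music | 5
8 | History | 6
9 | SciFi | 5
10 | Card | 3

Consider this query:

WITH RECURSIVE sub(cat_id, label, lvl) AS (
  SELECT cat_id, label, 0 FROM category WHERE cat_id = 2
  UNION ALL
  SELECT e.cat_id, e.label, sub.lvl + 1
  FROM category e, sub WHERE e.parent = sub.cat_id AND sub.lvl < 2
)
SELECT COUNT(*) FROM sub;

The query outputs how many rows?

6

Base: cat_id=2 (Fantasy) at lvl 0.
Iteration 1: rows with parent in {2} -> NonFiction (id 3, lvl 1), Fiction (id 6, lvl 1).
Iteration 2: rows with parent in {3,6} -> Biology (id 5, lvl 2), History (id 8, lvl 2), Card (id 10, lvl 2).
Iteration 3: lvl < 2 fails for all current rows; recursion stops.
Total rows emitted: 6.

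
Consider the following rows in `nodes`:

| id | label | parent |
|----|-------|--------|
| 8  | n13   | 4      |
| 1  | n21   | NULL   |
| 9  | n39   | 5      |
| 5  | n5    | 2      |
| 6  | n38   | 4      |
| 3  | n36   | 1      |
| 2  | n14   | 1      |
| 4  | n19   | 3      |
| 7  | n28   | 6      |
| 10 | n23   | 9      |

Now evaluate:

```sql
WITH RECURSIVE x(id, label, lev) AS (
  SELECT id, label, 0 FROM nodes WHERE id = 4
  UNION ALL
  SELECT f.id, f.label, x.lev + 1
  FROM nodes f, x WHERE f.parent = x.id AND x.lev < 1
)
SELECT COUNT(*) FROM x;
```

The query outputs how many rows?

3

Base: id=4 (n19) at lev 0.
Iteration 1: rows with parent in {4} -> n38 (id 6, lev 1), n13 (id 8, lev 1).
Iteration 2: lev < 1 fails for all current rows; recursion stops.
Total rows emitted: 3.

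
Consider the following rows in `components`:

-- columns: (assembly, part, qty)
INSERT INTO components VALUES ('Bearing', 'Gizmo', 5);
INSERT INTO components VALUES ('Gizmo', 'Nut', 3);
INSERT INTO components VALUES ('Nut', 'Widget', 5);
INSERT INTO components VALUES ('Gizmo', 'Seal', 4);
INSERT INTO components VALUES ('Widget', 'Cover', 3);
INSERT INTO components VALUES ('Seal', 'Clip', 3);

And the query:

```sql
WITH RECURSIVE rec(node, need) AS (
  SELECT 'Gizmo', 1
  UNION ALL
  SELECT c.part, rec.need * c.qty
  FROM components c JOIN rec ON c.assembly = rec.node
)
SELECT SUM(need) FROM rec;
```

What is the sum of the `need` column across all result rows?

80

Base: (Gizmo, need=1).
Iteration 1: components of {Gizmo} -> Nut = 1*3 = 3, Seal = 1*4 = 4.
Iteration 2: components of {Nut,Seal} -> Clip = 4*3 = 12, Widget = 3*5 = 15.
Iteration 3: components of {Clip,Widget} -> Cover = 15*3 = 45.
Iteration 4: no further components; recursion stops.
SUM(need) = 1 + 3 + 4 + 15 + 12 + 45 = 80.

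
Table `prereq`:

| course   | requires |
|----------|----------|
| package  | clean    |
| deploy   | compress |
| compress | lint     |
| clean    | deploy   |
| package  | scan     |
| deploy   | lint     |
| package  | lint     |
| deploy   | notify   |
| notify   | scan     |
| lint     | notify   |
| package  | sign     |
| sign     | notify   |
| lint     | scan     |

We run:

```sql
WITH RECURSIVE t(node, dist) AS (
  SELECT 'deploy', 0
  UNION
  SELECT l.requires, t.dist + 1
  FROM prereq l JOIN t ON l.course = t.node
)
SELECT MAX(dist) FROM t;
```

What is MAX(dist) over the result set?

Base: (deploy, dist=0).
Iteration 1: edges from {deploy} -> (compress, dist=1), (lint, dist=1), (notify, dist=1).
Iteration 2: edges from {compress,lint,notify} -> (lint, dist=2), (notify, dist=2), (scan, dist=2). [UNION drops 1 duplicate row(s)]
Iteration 3: edges from {lint,notify,scan} -> (notify, dist=3), (scan, dist=3). [UNION drops 1 duplicate row(s)]
Iteration 4: edges from {notify,scan} -> (scan, dist=4).
Iteration 5: no outgoing edges from {scan}; recursion stops.
dist values: 0, 1, 1, 1, 2, 2, 2, 3, 3, 4; the maximum is 4.

4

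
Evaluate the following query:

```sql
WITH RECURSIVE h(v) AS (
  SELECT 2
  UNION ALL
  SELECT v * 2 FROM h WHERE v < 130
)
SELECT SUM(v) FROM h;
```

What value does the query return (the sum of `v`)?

Base: v=2.
Iteration 1: 2 < 130 holds -> v = 2 * 2 = 4.
Iteration 2: 4 < 130 holds -> v = 4 * 2 = 8.
Iteration 3: 8 < 130 holds -> v = 8 * 2 = 16.
Iteration 4: 16 < 130 holds -> v = 16 * 2 = 32.
Iteration 5: 32 < 130 holds -> v = 32 * 2 = 64.
Iteration 6: 64 < 130 holds -> v = 64 * 2 = 128.
Iteration 7: 128 < 130 holds -> v = 128 * 2 = 256.
Iteration 8: 256 < 130 fails; recursion stops.
SUM(v) = 2 + 4 + 8 + 16 + 32 + 64 + 128 + 256 = 510.

510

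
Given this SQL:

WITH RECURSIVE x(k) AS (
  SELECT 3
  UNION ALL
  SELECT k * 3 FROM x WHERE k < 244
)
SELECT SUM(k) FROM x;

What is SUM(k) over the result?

1092

Base: k=3.
Iteration 1: 3 < 244 holds -> k = 3 * 3 = 9.
Iteration 2: 9 < 244 holds -> k = 9 * 3 = 27.
Iteration 3: 27 < 244 holds -> k = 27 * 3 = 81.
Iteration 4: 81 < 244 holds -> k = 81 * 3 = 243.
Iteration 5: 243 < 244 holds -> k = 243 * 3 = 729.
Iteration 6: 729 < 244 fails; recursion stops.
SUM(k) = 3 + 9 + 27 + 81 + 243 + 729 = 1092.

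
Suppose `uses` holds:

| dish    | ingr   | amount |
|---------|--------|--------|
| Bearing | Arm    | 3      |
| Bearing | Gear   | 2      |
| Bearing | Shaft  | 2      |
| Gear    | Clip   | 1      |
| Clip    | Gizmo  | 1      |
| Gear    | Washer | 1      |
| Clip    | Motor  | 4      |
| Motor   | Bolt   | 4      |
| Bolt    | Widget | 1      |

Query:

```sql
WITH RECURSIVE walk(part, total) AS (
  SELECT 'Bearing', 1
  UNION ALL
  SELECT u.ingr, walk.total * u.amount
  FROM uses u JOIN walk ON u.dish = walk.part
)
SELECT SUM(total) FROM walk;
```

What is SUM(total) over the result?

Base: (Bearing, total=1).
Iteration 1: components of {Bearing} -> Arm = 1*3 = 3, Gear = 1*2 = 2, Shaft = 1*2 = 2.
Iteration 2: components of {Arm,Gear,Shaft} -> Clip = 2*1 = 2, Washer = 2*1 = 2.
Iteration 3: components of {Clip,Washer} -> Gizmo = 2*1 = 2, Motor = 2*4 = 8.
Iteration 4: components of {Gizmo,Motor} -> Bolt = 8*4 = 32.
Iteration 5: components of {Bolt} -> Widget = 32*1 = 32.
Iteration 6: no further components; recursion stops.
SUM(total) = 1 + 3 + 2 + 2 + 2 + 2 + 2 + 8 + 32 + 32 = 86.

86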